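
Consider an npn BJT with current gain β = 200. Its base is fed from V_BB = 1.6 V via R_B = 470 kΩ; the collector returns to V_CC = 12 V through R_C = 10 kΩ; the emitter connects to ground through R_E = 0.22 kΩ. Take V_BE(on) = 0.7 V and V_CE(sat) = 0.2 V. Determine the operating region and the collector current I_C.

Assume active. Base-emitter loop: I_B = (V_BB − V_BE)/(R_B + (β+1)R_E) = (1.6 − 0.7)/(470 + 201×0.22) = 0.00175 mA.
I_C = β·I_B = 200×0.00175 = 0.35 mA.
V_CE = V_CC − I_C·R_C − I_E·R_E = 12 − 0.35×10 − 0.352×0.22 = 8.42 V > V_CE(sat), so the active-region assumption holds.

active; I_C ≈ 0.35 mA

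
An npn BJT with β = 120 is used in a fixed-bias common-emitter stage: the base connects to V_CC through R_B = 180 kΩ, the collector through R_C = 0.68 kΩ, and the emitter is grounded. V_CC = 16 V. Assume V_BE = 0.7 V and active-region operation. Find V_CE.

Base loop: V_CC = I_B·R_B + V_BE, so I_B = (16 − 0.7)/180 kΩ = 0.085 mA.
In the active region I_C = β·I_B = 120 × 0.085 = 10.2 mA.
Collector loop: V_CE = V_CC − I_C·R_C = 16 − 10.2×0.68 = 9.06 V.
Since V_CE = 9.06 V > V_CE(sat) ≈ 0.2 V, the transistor is in the active region as assumed.

V_CE ≈ 9.1 V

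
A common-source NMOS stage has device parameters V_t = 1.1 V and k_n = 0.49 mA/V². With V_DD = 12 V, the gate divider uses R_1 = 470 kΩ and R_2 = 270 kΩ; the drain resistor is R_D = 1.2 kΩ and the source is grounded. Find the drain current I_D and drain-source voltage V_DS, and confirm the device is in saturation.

I_D ≈ 2.6 mA, V_DS ≈ 8.8 V

V_G = V_DD·R_2/(R_1+R_2) = 12×270/740 = 4.38 V. With the source grounded, V_GS = V_G = 4.38 V.
Assume saturation: I_D = (k_n/2)(V_GS − V_t)² = (0.49/2)×(4.38 − 1.1)² = 0.245×3.28² = 2.63 mA.
V_DS = V_DD − I_D·R_D = 12 − 2.63×1.2 = 8.84 V.
Saturation requires V_DS ≥ V_GS − V_t = 3.28 V; 8.84 ≥ 3.28 ✓.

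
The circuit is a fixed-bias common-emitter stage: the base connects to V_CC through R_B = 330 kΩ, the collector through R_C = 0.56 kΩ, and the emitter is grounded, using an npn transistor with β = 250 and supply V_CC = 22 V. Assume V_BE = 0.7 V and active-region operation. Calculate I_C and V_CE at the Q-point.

Base loop: V_CC = I_B·R_B + V_BE, so I_B = (22 − 0.7)/330 kΩ = 0.0645 mA.
In the active region I_C = β·I_B = 250 × 0.0645 = 16.1 mA.
Collector loop: V_CE = V_CC − I_C·R_C = 22 − 16.1×0.56 = 13 V.
Since V_CE = 13 V > V_CE(sat) ≈ 0.2 V, the transistor is in the active region as assumed.

I_C ≈ 16 mA, V_CE ≈ 13 V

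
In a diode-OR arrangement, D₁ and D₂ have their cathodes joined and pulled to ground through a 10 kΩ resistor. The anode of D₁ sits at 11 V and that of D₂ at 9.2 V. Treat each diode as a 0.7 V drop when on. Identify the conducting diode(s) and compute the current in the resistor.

Only D₁ conducts; I_R ≈ 1 mA

Assume both conduct. Then node N would need to be at both 11−0.7 = 10.3 V and 9.2−0.7 = 8.5 V, which is impossible.
Assume only D₁ conducts: V_N = 11 − 0.7 = 10.3 V, so I_R = 10.3/10 = 1.03 mA.
Check D₂: its anode-to-cathode voltage is 9.2 − 10.3 = -1.1 V < 0.7 V, so it is off. The assumption is consistent.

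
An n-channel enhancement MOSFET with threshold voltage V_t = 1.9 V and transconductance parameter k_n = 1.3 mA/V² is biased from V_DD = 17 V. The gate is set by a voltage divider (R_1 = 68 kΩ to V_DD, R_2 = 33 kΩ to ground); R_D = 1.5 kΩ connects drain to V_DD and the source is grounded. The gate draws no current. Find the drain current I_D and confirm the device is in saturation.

I_D ≈ 8.7 mA

V_G = V_DD·R_2/(R_1+R_2) = 17×33/101 = 5.55 V. With the source grounded, V_GS = V_G = 5.55 V.
Assume saturation: I_D = (k_n/2)(V_GS − V_t)² = (1.3/2)×(5.55 − 1.9)² = 0.65×3.65² = 8.68 mA.
V_DS = V_DD − I_D·R_D = 17 − 8.68×1.5 = 3.98 V.
Saturation requires V_DS ≥ V_GS − V_t = 3.65 V; 3.98 ≥ 3.65 ✓.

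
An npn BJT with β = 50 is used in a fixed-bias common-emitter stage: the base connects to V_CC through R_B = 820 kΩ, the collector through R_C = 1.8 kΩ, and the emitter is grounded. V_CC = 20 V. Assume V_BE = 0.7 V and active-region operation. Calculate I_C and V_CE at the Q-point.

I_C ≈ 1.2 mA, V_CE ≈ 18 V

Base loop: V_CC = I_B·R_B + V_BE, so I_B = (20 − 0.7)/820 kΩ = 0.0235 mA.
In the active region I_C = β·I_B = 50 × 0.0235 = 1.18 mA.
Collector loop: V_CE = V_CC − I_C·R_C = 20 − 1.18×1.8 = 17.9 V.
Since V_CE = 17.9 V > V_CE(sat) ≈ 0.2 V, the transistor is in the active region as assumed.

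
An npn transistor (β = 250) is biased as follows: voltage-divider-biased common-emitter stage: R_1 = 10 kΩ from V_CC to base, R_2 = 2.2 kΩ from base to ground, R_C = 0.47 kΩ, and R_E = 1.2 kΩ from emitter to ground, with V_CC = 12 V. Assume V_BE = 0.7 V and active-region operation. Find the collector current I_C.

Thevenize the base divider: V_Th = V_CC·R_2/(R_1+R_2) = 12×2.2/12.2 = 2.16 V, R_Th = R_1‖R_2 = 1.8 kΩ.
Base-emitter loop: V_Th = I_B·R_Th + V_BE + (β+1)I_B·R_E, so I_B = (2.16 − 0.7) / (1.8 + 251×1.2) = 0.00483 mA.
I_C = β·I_B = 250×0.00483 = 1.21 mA, and I_E = (β+1)I_B = 1.21 mA.
V_CE = V_CC − I_C·R_C − I_E·R_E = 12 − 1.21×0.47 − 1.21×1.2 = 9.98 V.
V_CE = 9.98 V > 0.2 V confirms active-region operation.

I_C ≈ 1.2 mA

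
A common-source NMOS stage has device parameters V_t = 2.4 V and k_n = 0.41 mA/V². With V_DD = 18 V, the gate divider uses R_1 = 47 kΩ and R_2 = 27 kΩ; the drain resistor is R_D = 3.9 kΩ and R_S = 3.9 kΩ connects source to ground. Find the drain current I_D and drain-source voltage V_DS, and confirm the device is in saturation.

V_G = V_DD·R_2/(R_1+R_2) = 18×27/74 = 6.57 V.
Assume saturation: I_D = (k_n/2)(V_GS − V_t)² with V_GS = V_G − I_D·R_S = 6.57 − 3.9·I_D.
Substituting gives 3.12·I_D² − 7.66·I_D + 3.56 = 0, with roots I_D = 0.622 or 1.84 mA.
The root I_D = 1.84 mA gives V_GS = -0.593 V ≤ V_t, so take I_D = 0.622 mA.
Then V_GS = 4.14 V and V_DS = V_DD − I_D(R_D+R_S) = 18 − 0.622×7.8 = 13.1 V.
Saturation requires V_DS ≥ V_GS − V_t = 1.74 V; 13.1 ≥ 1.74 ✓.

I_D ≈ 0.62 mA, V_DS ≈ 13 V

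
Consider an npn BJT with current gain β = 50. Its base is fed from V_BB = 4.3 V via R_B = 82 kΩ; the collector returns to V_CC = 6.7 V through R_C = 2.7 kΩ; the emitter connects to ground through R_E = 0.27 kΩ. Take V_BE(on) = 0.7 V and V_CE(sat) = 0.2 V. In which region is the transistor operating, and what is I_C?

active; I_C ≈ 1.9 mA

Assume active. Base-emitter loop: I_B = (V_BB − V_BE)/(R_B + (β+1)R_E) = (4.3 − 0.7)/(82 + 51×0.27) = 0.0376 mA.
I_C = β·I_B = 50×0.0376 = 1.88 mA.
V_CE = V_CC − I_C·R_C − I_E·R_E = 6.7 − 1.88×2.7 − 1.92×0.27 = 1.11 V > V_CE(sat), so the active-region assumption holds.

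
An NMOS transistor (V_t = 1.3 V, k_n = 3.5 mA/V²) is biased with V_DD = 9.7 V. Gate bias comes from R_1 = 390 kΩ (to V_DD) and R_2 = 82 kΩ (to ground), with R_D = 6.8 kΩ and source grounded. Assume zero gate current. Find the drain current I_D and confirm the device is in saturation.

I_D ≈ 0.26 mA

V_G = V_DD·R_2/(R_1+R_2) = 9.7×82/472 = 1.69 V. With the source grounded, V_GS = V_G = 1.69 V.
Assume saturation: I_D = (k_n/2)(V_GS − V_t)² = (3.5/2)×(1.69 − 1.3)² = 1.75×0.385² = 0.26 mA.
V_DS = V_DD − I_D·R_D = 9.7 − 0.26×6.8 = 7.93 V.
Saturation requires V_DS ≥ V_GS − V_t = 0.385 V; 7.93 ≥ 0.385 ✓.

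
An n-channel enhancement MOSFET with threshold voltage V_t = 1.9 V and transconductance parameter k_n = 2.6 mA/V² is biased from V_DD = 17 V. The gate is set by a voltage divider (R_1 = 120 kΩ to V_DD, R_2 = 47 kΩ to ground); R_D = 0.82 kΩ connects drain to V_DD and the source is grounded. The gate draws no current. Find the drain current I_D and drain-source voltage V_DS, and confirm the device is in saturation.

V_G = V_DD·R_2/(R_1+R_2) = 17×47/167 = 4.78 V. With the source grounded, V_GS = V_G = 4.78 V.
Assume saturation: I_D = (k_n/2)(V_GS − V_t)² = (2.6/2)×(4.78 − 1.9)² = 1.3×2.88² = 10.8 mA.
V_DS = V_DD − I_D·R_D = 17 − 10.8×0.82 = 8.13 V.
Saturation requires V_DS ≥ V_GS − V_t = 2.88 V; 8.13 ≥ 2.88 ✓.

I_D ≈ 11 mA, V_DS ≈ 8.1 V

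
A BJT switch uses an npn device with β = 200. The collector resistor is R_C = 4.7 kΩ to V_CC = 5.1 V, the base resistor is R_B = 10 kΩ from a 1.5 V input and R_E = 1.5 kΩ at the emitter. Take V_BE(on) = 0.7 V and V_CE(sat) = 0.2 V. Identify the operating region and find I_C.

Assume active. Base-emitter loop: I_B = (V_BB − V_BE)/(R_B + (β+1)R_E) = (1.5 − 0.7)/(10 + 201×1.5) = 0.00257 mA.
I_C = β·I_B = 200×0.00257 = 0.514 mA.
V_CE = V_CC − I_C·R_C − I_E·R_E = 5.1 − 0.514×4.7 − 0.516×1.5 = 1.91 V > V_CE(sat), so the active-region assumption holds.

active; I_C ≈ 0.51 mA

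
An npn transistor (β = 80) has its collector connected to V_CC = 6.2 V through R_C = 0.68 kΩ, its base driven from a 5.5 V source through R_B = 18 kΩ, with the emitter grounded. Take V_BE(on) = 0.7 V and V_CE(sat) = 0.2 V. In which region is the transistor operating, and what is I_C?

Assume active: I_B = (5.5 − 0.7)/18 = 0.267 mA, giving I_C = β·I_B = 21.3 mA.
But then V_CE = 6.2 − 21.3×0.68 = -8.31 V < V_CE(sat) = 0.2 V — impossible in the active region.
So the transistor is saturated. With V_CE = 0.2 V, I_C = (V_CC − 0.2)/R_C = 6/0.68 = 8.82 mA.
Check: β·I_B = 21.3 mA > I_C = 8.82 mA, confirming saturation.

saturation; I_C ≈ 8.8 mA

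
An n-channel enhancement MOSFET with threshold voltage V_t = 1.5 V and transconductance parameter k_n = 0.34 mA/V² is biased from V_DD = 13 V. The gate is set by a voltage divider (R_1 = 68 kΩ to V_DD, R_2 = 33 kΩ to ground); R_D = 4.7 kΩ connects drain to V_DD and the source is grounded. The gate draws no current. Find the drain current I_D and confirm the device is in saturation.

I_D ≈ 1.3 mA

V_G = V_DD·R_2/(R_1+R_2) = 13×33/101 = 4.25 V. With the source grounded, V_GS = V_G = 4.25 V.
Assume saturation: I_D = (k_n/2)(V_GS − V_t)² = (0.34/2)×(4.25 − 1.5)² = 0.17×2.75² = 1.28 mA.
V_DS = V_DD − I_D·R_D = 13 − 1.28×4.7 = 6.97 V.
Saturation requires V_DS ≥ V_GS − V_t = 2.75 V; 6.97 ≥ 2.75 ✓.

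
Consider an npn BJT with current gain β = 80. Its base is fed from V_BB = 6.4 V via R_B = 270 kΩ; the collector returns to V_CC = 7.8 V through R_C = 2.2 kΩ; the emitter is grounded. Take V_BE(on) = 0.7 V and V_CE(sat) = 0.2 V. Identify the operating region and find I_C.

active; I_C ≈ 1.7 mA

Assume active. Base-emitter loop: I_B = (V_BB − V_BE)/R_B = (6.4 − 0.7)/270 = 0.0211 mA.
I_C = β·I_B = 80×0.0211 = 1.69 mA.
V_CE = V_CC − I_C·R_C = 7.8 − 1.69×2.2 = 4.08 V > V_CE(sat), so the active-region assumption holds.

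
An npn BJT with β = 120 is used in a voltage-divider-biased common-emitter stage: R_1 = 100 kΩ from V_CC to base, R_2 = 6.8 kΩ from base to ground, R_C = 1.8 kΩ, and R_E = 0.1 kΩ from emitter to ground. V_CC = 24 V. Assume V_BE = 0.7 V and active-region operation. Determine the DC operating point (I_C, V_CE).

I_C ≈ 5.4 mA, V_CE ≈ 14 V

Thevenize the base divider: V_Th = V_CC·R_2/(R_1+R_2) = 24×6.8/107 = 1.53 V, R_Th = R_1‖R_2 = 6.37 kΩ.
Base-emitter loop: V_Th = I_B·R_Th + V_BE + (β+1)I_B·R_E, so I_B = (1.53 − 0.7) / (6.37 + 121×0.1) = 0.0448 mA.
I_C = β·I_B = 120×0.0448 = 5.38 mA, and I_E = (β+1)I_B = 5.43 mA.
V_CE = V_CC − I_C·R_C − I_E·R_E = 24 − 5.38×1.8 − 5.43×0.1 = 13.8 V.
V_CE = 13.8 V > 0.2 V confirms active-region operation.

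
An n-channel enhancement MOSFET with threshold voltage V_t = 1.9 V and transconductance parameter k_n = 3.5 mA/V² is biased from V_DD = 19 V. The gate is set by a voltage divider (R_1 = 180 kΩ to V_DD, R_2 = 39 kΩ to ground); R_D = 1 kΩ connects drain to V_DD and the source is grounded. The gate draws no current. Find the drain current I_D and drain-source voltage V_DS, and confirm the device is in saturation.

I_D ≈ 3.9 mA, V_DS ≈ 15 V

V_G = V_DD·R_2/(R_1+R_2) = 19×39/219 = 3.38 V. With the source grounded, V_GS = V_G = 3.38 V.
Assume saturation: I_D = (k_n/2)(V_GS − V_t)² = (3.5/2)×(3.38 − 1.9)² = 1.75×1.48² = 3.85 mA.
V_DS = V_DD − I_D·R_D = 19 − 3.85×1 = 15.1 V.
Saturation requires V_DS ≥ V_GS − V_t = 1.48 V; 15.1 ≥ 1.48 ✓.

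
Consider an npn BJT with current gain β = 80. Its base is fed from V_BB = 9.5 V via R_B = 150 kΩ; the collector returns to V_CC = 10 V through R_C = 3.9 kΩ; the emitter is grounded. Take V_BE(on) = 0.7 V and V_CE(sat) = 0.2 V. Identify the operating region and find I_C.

saturation; I_C ≈ 2.5 mA

Assume active: I_B = (9.5 − 0.7)/150 = 0.0587 mA, giving I_C = β·I_B = 4.69 mA.
But then V_CE = 10 − 4.69×3.9 = -8.3 V < V_CE(sat) = 0.2 V — impossible in the active region.
So the transistor is saturated. With V_CE = 0.2 V, I_C = (V_CC − 0.2)/R_C = 9.8/3.9 = 2.51 mA.
Check: β·I_B = 4.69 mA > I_C = 2.51 mA, confirming saturation.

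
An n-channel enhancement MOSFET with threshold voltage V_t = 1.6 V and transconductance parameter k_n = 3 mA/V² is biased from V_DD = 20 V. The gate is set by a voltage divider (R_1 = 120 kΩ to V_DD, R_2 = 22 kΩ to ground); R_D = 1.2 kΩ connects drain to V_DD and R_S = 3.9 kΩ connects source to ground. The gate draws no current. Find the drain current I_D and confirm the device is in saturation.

I_D ≈ 0.27 mA

V_G = V_DD·R_2/(R_1+R_2) = 20×22/142 = 3.1 V.
Assume saturation: I_D = (k_n/2)(V_GS − V_t)² with V_GS = V_G − I_D·R_S = 3.1 − 3.9·I_D.
Substituting gives 22.8·I_D² − 18.5·I_D + 3.37 = 0, with roots I_D = 0.275 or 0.538 mA.
The root I_D = 0.538 mA gives V_GS = 1 V ≤ V_t, so take I_D = 0.275 mA.
Then V_GS = 2.03 V and V_DS = V_DD − I_D(R_D+R_S) = 20 − 0.275×5.1 = 18.6 V.
Saturation requires V_DS ≥ V_GS − V_t = 0.428 V; 18.6 ≥ 0.428 ✓.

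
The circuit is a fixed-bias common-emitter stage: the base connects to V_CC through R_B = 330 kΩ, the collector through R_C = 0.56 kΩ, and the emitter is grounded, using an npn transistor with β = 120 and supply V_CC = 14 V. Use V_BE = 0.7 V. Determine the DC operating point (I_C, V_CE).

I_C ≈ 4.8 mA, V_CE ≈ 11 V

Base loop: V_CC = I_B·R_B + V_BE, so I_B = (14 − 0.7)/330 kΩ = 0.0403 mA.
In the active region I_C = β·I_B = 120 × 0.0403 = 4.84 mA.
Collector loop: V_CE = V_CC − I_C·R_C = 14 − 4.84×0.56 = 11.3 V.
Since V_CE = 11.3 V > V_CE(sat) ≈ 0.2 V, the transistor is in the active region as assumed.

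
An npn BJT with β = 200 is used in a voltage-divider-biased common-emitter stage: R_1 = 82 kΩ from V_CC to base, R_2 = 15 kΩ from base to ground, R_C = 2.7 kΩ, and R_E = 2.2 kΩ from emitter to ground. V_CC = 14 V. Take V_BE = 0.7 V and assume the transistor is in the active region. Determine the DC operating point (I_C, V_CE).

I_C ≈ 0.64 mA, V_CE ≈ 11 V

Thevenize the base divider: V_Th = V_CC·R_2/(R_1+R_2) = 14×15/97 = 2.16 V, R_Th = R_1‖R_2 = 12.7 kΩ.
Base-emitter loop: V_Th = I_B·R_Th + V_BE + (β+1)I_B·R_E, so I_B = (2.16 − 0.7) / (12.7 + 201×2.2) = 0.00322 mA.
I_C = β·I_B = 200×0.00322 = 0.644 mA, and I_E = (β+1)I_B = 0.647 mA.
V_CE = V_CC − I_C·R_C − I_E·R_E = 14 − 0.644×2.7 − 0.647×2.2 = 10.8 V.
V_CE = 10.8 V > 0.2 V confirms active-region operation.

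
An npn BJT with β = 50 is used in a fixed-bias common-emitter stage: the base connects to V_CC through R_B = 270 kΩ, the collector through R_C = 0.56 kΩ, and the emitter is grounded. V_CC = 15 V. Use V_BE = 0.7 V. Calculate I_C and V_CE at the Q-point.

I_C ≈ 2.6 mA, V_CE ≈ 14 V

Base loop: V_CC = I_B·R_B + V_BE, so I_B = (15 − 0.7)/270 kΩ = 0.053 mA.
In the active region I_C = β·I_B = 50 × 0.053 = 2.65 mA.
Collector loop: V_CE = V_CC − I_C·R_C = 15 − 2.65×0.56 = 13.5 V.
Since V_CE = 13.5 V > V_CE(sat) ≈ 0.2 V, the transistor is in the active region as assumed.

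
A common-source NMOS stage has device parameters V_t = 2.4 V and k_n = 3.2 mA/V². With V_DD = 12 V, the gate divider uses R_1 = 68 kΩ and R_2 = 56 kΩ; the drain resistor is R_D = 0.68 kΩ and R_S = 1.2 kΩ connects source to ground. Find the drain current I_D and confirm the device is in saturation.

I_D ≈ 1.7 mA

V_G = V_DD·R_2/(R_1+R_2) = 12×56/124 = 5.42 V.
Assume saturation: I_D = (k_n/2)(V_GS − V_t)² with V_GS = V_G − I_D·R_S = 5.42 − 1.2·I_D.
Substituting gives 2.3·I_D² − 12.6·I_D + 14.6 = 0, with roots I_D = 1.67 or 3.8 mA.
The root I_D = 3.8 mA gives V_GS = 0.859 V ≤ V_t, so take I_D = 1.67 mA.
Then V_GS = 3.42 V and V_DS = V_DD − I_D(R_D+R_S) = 12 − 1.67×1.88 = 8.87 V.
Saturation requires V_DS ≥ V_GS − V_t = 1.02 V; 8.87 ≥ 1.02 ✓.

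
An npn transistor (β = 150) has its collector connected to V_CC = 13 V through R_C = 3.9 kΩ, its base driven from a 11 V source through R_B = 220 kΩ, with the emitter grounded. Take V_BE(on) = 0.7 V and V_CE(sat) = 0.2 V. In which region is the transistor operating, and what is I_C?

Assume active: I_B = (11 − 0.7)/220 = 0.0468 mA, giving I_C = β·I_B = 7.02 mA.
But then V_CE = 13 − 7.02×3.9 = -14.4 V < V_CE(sat) = 0.2 V — impossible in the active region.
So the transistor is saturated. With V_CE = 0.2 V, I_C = (V_CC − 0.2)/R_C = 12.8/3.9 = 3.28 mA.
Check: β·I_B = 7.02 mA > I_C = 3.28 mA, confirming saturation.

saturation; I_C ≈ 3.3 mA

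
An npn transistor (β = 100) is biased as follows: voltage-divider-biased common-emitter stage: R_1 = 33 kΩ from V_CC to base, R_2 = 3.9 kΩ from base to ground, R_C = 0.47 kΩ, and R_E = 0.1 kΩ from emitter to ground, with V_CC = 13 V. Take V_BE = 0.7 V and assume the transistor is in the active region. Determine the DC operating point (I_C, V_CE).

I_C ≈ 5 mA, V_CE ≈ 10 V

Thevenize the base divider: V_Th = V_CC·R_2/(R_1+R_2) = 13×3.9/36.9 = 1.37 V, R_Th = R_1‖R_2 = 3.49 kΩ.
Base-emitter loop: V_Th = I_B·R_Th + V_BE + (β+1)I_B·R_E, so I_B = (1.37 − 0.7) / (3.49 + 101×0.1) = 0.0496 mA.
I_C = β·I_B = 100×0.0496 = 4.96 mA, and I_E = (β+1)I_B = 5.01 mA.
V_CE = V_CC − I_C·R_C − I_E·R_E = 13 − 4.96×0.47 − 5.01×0.1 = 10.2 V.
V_CE = 10.2 V > 0.2 V confirms active-region operation.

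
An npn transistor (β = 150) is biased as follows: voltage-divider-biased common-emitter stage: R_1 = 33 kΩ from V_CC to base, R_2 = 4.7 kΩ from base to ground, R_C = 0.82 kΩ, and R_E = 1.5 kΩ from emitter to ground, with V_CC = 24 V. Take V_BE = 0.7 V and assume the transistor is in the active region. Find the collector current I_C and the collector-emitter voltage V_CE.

Thevenize the base divider: V_Th = V_CC·R_2/(R_1+R_2) = 24×4.7/37.7 = 2.99 V, R_Th = R_1‖R_2 = 4.11 kΩ.
Base-emitter loop: V_Th = I_B·R_Th + V_BE + (β+1)I_B·R_E, so I_B = (2.99 − 0.7) / (4.11 + 151×1.5) = 0.00994 mA.
I_C = β·I_B = 150×0.00994 = 1.49 mA, and I_E = (β+1)I_B = 1.5 mA.
V_CE = V_CC − I_C·R_C − I_E·R_E = 24 − 1.49×0.82 − 1.5×1.5 = 20.5 V.
V_CE = 20.5 V > 0.2 V confirms active-region operation.

I_C ≈ 1.5 mA, V_CE ≈ 21 V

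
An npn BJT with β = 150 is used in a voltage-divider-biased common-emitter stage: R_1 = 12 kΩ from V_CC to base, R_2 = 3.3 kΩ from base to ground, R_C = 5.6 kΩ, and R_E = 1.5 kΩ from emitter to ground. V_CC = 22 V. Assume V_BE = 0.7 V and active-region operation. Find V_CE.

V_CE ≈ 3.2 V

Thevenize the base divider: V_Th = V_CC·R_2/(R_1+R_2) = 22×3.3/15.3 = 4.75 V, R_Th = R_1‖R_2 = 2.59 kΩ.
Base-emitter loop: V_Th = I_B·R_Th + V_BE + (β+1)I_B·R_E, so I_B = (4.75 − 0.7) / (2.59 + 151×1.5) = 0.0177 mA.
I_C = β·I_B = 150×0.0177 = 2.65 mA, and I_E = (β+1)I_B = 2.67 mA.
V_CE = V_CC − I_C·R_C − I_E·R_E = 22 − 2.65×5.6 − 2.67×1.5 = 3.17 V.
V_CE = 3.17 V > 0.2 V confirms active-region operation.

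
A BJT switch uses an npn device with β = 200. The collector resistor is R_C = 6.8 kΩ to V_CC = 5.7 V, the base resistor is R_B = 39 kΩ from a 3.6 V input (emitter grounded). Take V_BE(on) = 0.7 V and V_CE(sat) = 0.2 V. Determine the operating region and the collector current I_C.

saturation; I_C ≈ 0.81 mA

Assume active: I_B = (3.6 − 0.7)/39 = 0.0744 mA, giving I_C = β·I_B = 14.9 mA.
But then V_CE = 5.7 − 14.9×6.8 = -95.4 V < V_CE(sat) = 0.2 V — impossible in the active region.
So the transistor is saturated. With V_CE = 0.2 V, I_C = (V_CC − 0.2)/R_C = 5.5/6.8 = 0.809 mA.
Check: β·I_B = 14.9 mA > I_C = 0.809 mA, confirming saturation.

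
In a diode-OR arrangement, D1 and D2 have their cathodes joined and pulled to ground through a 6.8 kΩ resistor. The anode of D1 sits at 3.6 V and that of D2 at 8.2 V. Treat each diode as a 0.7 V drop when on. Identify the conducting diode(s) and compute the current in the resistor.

Assume both conduct. Then node N would need to be at both 3.6−0.7 = 2.9 V and 8.2−0.7 = 7.5 V, which is impossible.
Assume only D2 conducts: V_N = 8.2 − 0.7 = 7.5 V, so I_R = 7.5/6.8 = 1.1 mA.
Check D1: its anode-to-cathode voltage is 3.6 − 7.5 = -3.9 V < 0.7 V, so it is off. The assumption is consistent.

Only D2 conducts; I_R ≈ 1.1 mA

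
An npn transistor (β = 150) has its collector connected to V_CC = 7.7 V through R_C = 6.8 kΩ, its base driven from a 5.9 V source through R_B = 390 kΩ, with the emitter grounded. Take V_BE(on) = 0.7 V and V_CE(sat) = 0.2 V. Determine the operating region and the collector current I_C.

saturation; I_C ≈ 1.1 mA

Assume active: I_B = (5.9 − 0.7)/390 = 0.0133 mA, giving I_C = β·I_B = 2 mA.
But then V_CE = 7.7 − 2×6.8 = -5.9 V < V_CE(sat) = 0.2 V — impossible in the active region.
So the transistor is saturated. With V_CE = 0.2 V, I_C = (V_CC − 0.2)/R_C = 7.5/6.8 = 1.1 mA.
Check: β·I_B = 2 mA > I_C = 1.1 mA, confirming saturation.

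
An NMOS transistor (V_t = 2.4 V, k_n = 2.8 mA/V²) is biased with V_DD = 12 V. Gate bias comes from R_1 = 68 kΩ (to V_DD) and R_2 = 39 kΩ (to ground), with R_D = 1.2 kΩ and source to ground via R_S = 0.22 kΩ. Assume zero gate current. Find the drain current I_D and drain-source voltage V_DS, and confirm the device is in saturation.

I_D ≈ 2.7 mA, V_DS ≈ 8.2 V

V_G = V_DD·R_2/(R_1+R_2) = 12×39/107 = 4.37 V.
Assume saturation: I_D = (k_n/2)(V_GS − V_t)² with V_GS = V_G − I_D·R_S = 4.37 − 0.22·I_D.
Substituting gives 0.0678·I_D² − 2.22·I_D + 5.45 = 0, with roots I_D = 2.68 or 30 mA.
The root I_D = 30 mA gives V_GS = -2.23 V ≤ V_t, so take I_D = 2.68 mA.
Then V_GS = 3.78 V and V_DS = V_DD − I_D(R_D+R_S) = 12 − 2.68×1.42 = 8.19 V.
Saturation requires V_DS ≥ V_GS − V_t = 1.38 V; 8.19 ≥ 1.38 ✓.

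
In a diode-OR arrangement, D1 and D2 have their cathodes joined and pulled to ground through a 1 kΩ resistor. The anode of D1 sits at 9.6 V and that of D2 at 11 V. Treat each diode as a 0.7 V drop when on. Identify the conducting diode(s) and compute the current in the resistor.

Only D2 conducts; I_R ≈ 10 mA

Assume both conduct. Then node N would need to be at both 9.6−0.7 = 8.9 V and 11−0.7 = 10.3 V, which is impossible.
Assume only D2 conducts: V_N = 11 − 0.7 = 10.3 V, so I_R = 10.3/1 = 10.3 mA.
Check D1: its anode-to-cathode voltage is 9.6 − 10.3 = -0.7 V < 0.7 V, so it is off. The assumption is consistent.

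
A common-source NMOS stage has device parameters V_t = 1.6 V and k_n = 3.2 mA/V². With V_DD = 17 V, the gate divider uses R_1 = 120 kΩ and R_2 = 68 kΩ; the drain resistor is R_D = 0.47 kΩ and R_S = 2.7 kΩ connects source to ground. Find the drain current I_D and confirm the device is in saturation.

I_D ≈ 1.3 mA

V_G = V_DD·R_2/(R_1+R_2) = 17×68/188 = 6.15 V.
Assume saturation: I_D = (k_n/2)(V_GS − V_t)² with V_GS = V_G − I_D·R_S = 6.15 − 2.7·I_D.
Substituting gives 11.7·I_D² − 40.3·I_D + 33.1 = 0, with roots I_D = 1.35 or 2.11 mA.
The root I_D = 2.11 mA gives V_GS = 0.452 V ≤ V_t, so take I_D = 1.35 mA.
Then V_GS = 2.52 V and V_DS = V_DD − I_D(R_D+R_S) = 17 − 1.35×3.17 = 12.7 V.
Saturation requires V_DS ≥ V_GS − V_t = 0.917 V; 12.7 ≥ 0.917 ✓.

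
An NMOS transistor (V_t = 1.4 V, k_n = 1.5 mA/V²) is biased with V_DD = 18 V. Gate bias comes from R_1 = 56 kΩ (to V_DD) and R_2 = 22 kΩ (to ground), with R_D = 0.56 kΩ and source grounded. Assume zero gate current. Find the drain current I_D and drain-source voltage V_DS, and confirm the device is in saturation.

I_D ≈ 10 mA, V_DS ≈ 12 V

V_G = V_DD·R_2/(R_1+R_2) = 18×22/78 = 5.08 V. With the source grounded, V_GS = V_G = 5.08 V.
Assume saturation: I_D = (k_n/2)(V_GS − V_t)² = (1.5/2)×(5.08 − 1.4)² = 0.75×3.68² = 10.1 mA.
V_DS = V_DD − I_D·R_D = 18 − 10.1×0.56 = 12.3 V.
Saturation requires V_DS ≥ V_GS − V_t = 3.68 V; 12.3 ≥ 3.68 ✓.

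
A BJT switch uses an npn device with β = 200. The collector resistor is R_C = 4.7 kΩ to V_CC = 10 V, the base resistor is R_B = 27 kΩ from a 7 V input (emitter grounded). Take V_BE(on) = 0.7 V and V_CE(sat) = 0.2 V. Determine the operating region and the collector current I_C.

saturation; I_C ≈ 2.1 mA

Assume active: I_B = (7 − 0.7)/27 = 0.233 mA, giving I_C = β·I_B = 46.7 mA.
But then V_CE = 10 − 46.7×4.7 = -209 V < V_CE(sat) = 0.2 V — impossible in the active region.
So the transistor is saturated. With V_CE = 0.2 V, I_C = (V_CC − 0.2)/R_C = 9.8/4.7 = 2.09 mA.
Check: β·I_B = 46.7 mA > I_C = 2.09 mA, confirming saturation.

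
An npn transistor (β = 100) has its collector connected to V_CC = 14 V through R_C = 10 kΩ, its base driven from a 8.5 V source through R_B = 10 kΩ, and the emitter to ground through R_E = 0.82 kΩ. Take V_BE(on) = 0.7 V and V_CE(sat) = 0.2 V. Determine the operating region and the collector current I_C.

saturation; I_C ≈ 1.2 mA

Assume active: I_B = (8.5 − 0.7)/(10 + 101×0.82) = 0.084 mA, I_C = β·I_B = 8.4 mA.
Then V_CE = 14 − 8.4×10 − 8.49×0.82 = -77 V < 0.2 V — the active assumption fails.
Re-solve with V_CE = 0.2 V. KCL at the emitter: V_E/R_E = (V_BB−0.7−V_E)/R_B + (V_CC−0.2−V_E)/R_C, giving V_E = 1.52 V.
I_C = (V_CC − 0.2 − V_E)/R_C = (13.8 − 1.52)/10 = 1.23 mA.
Check: I_B = (7.8 − 1.52)/10 = 0.628 mA, and β·I_B = 62.8 mA > I_C, confirming saturation.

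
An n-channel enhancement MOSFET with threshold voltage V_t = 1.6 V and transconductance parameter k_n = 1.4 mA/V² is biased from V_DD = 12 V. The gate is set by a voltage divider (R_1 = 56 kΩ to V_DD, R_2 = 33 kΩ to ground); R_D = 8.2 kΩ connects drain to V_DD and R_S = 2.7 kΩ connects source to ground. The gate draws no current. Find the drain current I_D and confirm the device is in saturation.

I_D ≈ 0.69 mA

V_G = V_DD·R_2/(R_1+R_2) = 12×33/89 = 4.45 V.
Assume saturation: I_D = (k_n/2)(V_GS − V_t)² with V_GS = V_G − I_D·R_S = 4.45 − 2.7·I_D.
Substituting gives 5.1·I_D² − 11.8·I_D + 5.68 = 0, with roots I_D = 0.688 or 1.62 mA.
The root I_D = 1.62 mA gives V_GS = 0.0794 V ≤ V_t, so take I_D = 0.688 mA.
Then V_GS = 2.59 V and V_DS = V_DD − I_D(R_D+R_S) = 12 − 0.688×10.9 = 4.5 V.
Saturation requires V_DS ≥ V_GS − V_t = 0.991 V; 4.5 ≥ 0.991 ✓.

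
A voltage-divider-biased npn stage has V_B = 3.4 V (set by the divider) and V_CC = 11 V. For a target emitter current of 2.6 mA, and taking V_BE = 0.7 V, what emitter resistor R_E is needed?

R_E ≈ 1 kΩ

V_E = V_B − V_BE = 3.4 − 0.7 = 2.7 V.
R_E = V_E / I_E = 2.7 / 2.6 = 1.04 kΩ.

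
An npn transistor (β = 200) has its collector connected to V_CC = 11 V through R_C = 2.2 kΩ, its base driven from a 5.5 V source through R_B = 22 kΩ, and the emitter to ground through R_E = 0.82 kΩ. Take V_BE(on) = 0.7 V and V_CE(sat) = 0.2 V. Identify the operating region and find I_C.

Assume active: I_B = (5.5 − 0.7)/(22 + 201×0.82) = 0.0257 mA, I_C = β·I_B = 5.14 mA.
Then V_CE = 11 − 5.14×2.2 − 5.16×0.82 = -4.54 V < 0.2 V — the active assumption fails.
Re-solve with V_CE = 0.2 V. KCL at the emitter: V_E/R_E = (V_BB−0.7−V_E)/R_B + (V_CC−0.2−V_E)/R_C, giving V_E = 2.98 V.
I_C = (V_CC − 0.2 − V_E)/R_C = (10.8 − 2.98)/2.2 = 3.55 mA.
Check: I_B = (4.8 − 2.98)/22 = 0.0826 mA, and β·I_B = 16.5 mA > I_C, confirming saturation.

saturation; I_C ≈ 3.6 mA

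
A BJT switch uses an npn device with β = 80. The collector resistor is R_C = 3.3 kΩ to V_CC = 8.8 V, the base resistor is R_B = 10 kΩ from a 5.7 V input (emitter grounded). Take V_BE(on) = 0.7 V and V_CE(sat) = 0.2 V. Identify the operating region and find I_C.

Assume active: I_B = (5.7 − 0.7)/10 = 0.5 mA, giving I_C = β·I_B = 40 mA.
But then V_CE = 8.8 − 40×3.3 = -123 V < V_CE(sat) = 0.2 V — impossible in the active region.
So the transistor is saturated. With V_CE = 0.2 V, I_C = (V_CC − 0.2)/R_C = 8.6/3.3 = 2.61 mA.
Check: β·I_B = 40 mA > I_C = 2.61 mA, confirming saturation.

saturation; I_C ≈ 2.6 mA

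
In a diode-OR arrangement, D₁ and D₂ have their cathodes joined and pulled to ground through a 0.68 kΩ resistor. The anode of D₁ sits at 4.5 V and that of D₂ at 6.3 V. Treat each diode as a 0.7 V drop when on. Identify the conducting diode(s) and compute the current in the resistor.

Assume both conduct. Then node N would need to be at both 4.5−0.7 = 3.8 V and 6.3−0.7 = 5.6 V, which is impossible.
Assume only D₂ conducts: V_N = 6.3 − 0.7 = 5.6 V, so I_R = 5.6/0.68 = 8.24 mA.
Check D₁: its anode-to-cathode voltage is 4.5 − 5.6 = -1.1 V < 0.7 V, so it is off. The assumption is consistent.

Only D₂ conducts; I_R ≈ 8.2 mA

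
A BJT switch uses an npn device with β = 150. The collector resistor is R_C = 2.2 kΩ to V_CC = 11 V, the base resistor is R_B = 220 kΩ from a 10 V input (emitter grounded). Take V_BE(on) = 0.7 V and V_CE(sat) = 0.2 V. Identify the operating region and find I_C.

Assume active: I_B = (10 − 0.7)/220 = 0.0423 mA, giving I_C = β·I_B = 6.34 mA.
But then V_CE = 11 − 6.34×2.2 = -2.95 V < V_CE(sat) = 0.2 V — impossible in the active region.
So the transistor is saturated. With V_CE = 0.2 V, I_C = (V_CC − 0.2)/R_C = 10.8/2.2 = 4.91 mA.
Check: β·I_B = 6.34 mA > I_C = 4.91 mA, confirming saturation.

saturation; I_C ≈ 4.9 mA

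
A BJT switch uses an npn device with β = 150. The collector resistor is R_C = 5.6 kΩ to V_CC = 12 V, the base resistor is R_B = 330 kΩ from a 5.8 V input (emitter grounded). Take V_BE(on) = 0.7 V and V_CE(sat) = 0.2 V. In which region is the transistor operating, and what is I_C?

Assume active: I_B = (5.8 − 0.7)/330 = 0.0155 mA, giving I_C = β·I_B = 2.32 mA.
But then V_CE = 12 − 2.32×5.6 = -0.982 V < V_CE(sat) = 0.2 V — impossible in the active region.
So the transistor is saturated. With V_CE = 0.2 V, I_C = (V_CC − 0.2)/R_C = 11.8/5.6 = 2.11 mA.
Check: β·I_B = 2.32 mA > I_C = 2.11 mA, confirming saturation.

saturation; I_C ≈ 2.1 mA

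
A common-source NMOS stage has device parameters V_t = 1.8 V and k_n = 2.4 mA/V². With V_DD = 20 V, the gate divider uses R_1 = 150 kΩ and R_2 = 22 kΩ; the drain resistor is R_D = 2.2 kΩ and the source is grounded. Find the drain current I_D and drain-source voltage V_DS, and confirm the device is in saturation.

I_D ≈ 0.69 mA, V_DS ≈ 18 V

V_G = V_DD·R_2/(R_1+R_2) = 20×22/172 = 2.56 V. With the source grounded, V_GS = V_G = 2.56 V.
Assume saturation: I_D = (k_n/2)(V_GS − V_t)² = (2.4/2)×(2.56 − 1.8)² = 1.2×0.758² = 0.69 mA.
V_DS = V_DD − I_D·R_D = 20 − 0.69×2.2 = 18.5 V.
Saturation requires V_DS ≥ V_GS − V_t = 0.758 V; 18.5 ≥ 0.758 ✓.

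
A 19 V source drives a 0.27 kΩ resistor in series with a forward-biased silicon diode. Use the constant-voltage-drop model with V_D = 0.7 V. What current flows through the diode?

KVL around the loop: 19 = V_D + I·R = 0.7 + I × 0.27 kΩ.
So I = (19 − 0.7) / 0.27 kΩ = 18.3 / 0.27 = 67.8 mA.

I ≈ 68 mA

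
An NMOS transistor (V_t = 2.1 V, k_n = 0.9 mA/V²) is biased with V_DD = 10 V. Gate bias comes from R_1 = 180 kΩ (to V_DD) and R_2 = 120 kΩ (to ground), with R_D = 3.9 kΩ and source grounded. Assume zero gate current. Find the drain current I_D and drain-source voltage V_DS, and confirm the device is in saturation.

I_D ≈ 1.6 mA, V_DS ≈ 3.7 V

V_G = V_DD·R_2/(R_1+R_2) = 10×120/300 = 4 V. With the source grounded, V_GS = V_G = 4 V.
Assume saturation: I_D = (k_n/2)(V_GS − V_t)² = (0.9/2)×(4 − 2.1)² = 0.45×1.9² = 1.62 mA.
V_DS = V_DD − I_D·R_D = 10 − 1.62×3.9 = 3.66 V.
Saturation requires V_DS ≥ V_GS − V_t = 1.9 V; 3.66 ≥ 1.9 ✓.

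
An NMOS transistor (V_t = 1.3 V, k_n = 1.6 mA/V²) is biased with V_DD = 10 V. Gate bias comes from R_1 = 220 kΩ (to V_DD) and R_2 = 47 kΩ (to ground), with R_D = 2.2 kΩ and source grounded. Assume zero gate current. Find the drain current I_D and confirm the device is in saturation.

I_D ≈ 0.17 mA

V_G = V_DD·R_2/(R_1+R_2) = 10×47/267 = 1.76 V. With the source grounded, V_GS = V_G = 1.76 V.
Assume saturation: I_D = (k_n/2)(V_GS − V_t)² = (1.6/2)×(1.76 − 1.3)² = 0.8×0.46² = 0.17 mA.
V_DS = V_DD − I_D·R_D = 10 − 0.17×2.2 = 9.63 V.
Saturation requires V_DS ≥ V_GS − V_t = 0.46 V; 9.63 ≥ 0.46 ✓.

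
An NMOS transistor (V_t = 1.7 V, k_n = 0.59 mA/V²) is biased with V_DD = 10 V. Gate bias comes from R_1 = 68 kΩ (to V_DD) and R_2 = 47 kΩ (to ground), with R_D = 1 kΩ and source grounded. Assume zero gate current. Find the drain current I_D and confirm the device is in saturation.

V_G = V_DD·R_2/(R_1+R_2) = 10×47/115 = 4.09 V. With the source grounded, V_GS = V_G = 4.09 V.
Assume saturation: I_D = (k_n/2)(V_GS − V_t)² = (0.59/2)×(4.09 − 1.7)² = 0.295×2.39² = 1.68 mA.
V_DS = V_DD − I_D·R_D = 10 − 1.68×1 = 8.32 V.
Saturation requires V_DS ≥ V_GS − V_t = 2.39 V; 8.32 ≥ 2.39 ✓.

I_D ≈ 1.7 mA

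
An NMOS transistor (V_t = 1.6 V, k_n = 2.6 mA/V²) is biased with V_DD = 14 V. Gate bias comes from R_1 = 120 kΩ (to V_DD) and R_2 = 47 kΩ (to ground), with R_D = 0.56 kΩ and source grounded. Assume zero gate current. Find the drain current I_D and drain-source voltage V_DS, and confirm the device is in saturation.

V_G = V_DD·R_2/(R_1+R_2) = 14×47/167 = 3.94 V. With the source grounded, V_GS = V_G = 3.94 V.
Assume saturation: I_D = (k_n/2)(V_GS − V_t)² = (2.6/2)×(3.94 − 1.6)² = 1.3×2.34² = 7.12 mA.
V_DS = V_DD − I_D·R_D = 14 − 7.12×0.56 = 10 V.
Saturation requires V_DS ≥ V_GS − V_t = 2.34 V; 10 ≥ 2.34 ✓.

I_D ≈ 7.1 mA, V_DS ≈ 10 V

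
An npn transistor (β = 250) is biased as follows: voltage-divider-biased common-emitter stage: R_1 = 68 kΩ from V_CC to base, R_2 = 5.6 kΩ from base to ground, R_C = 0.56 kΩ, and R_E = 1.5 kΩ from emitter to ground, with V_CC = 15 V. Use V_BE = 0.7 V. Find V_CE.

Thevenize the base divider: V_Th = V_CC·R_2/(R_1+R_2) = 15×5.6/73.6 = 1.14 V, R_Th = R_1‖R_2 = 5.17 kΩ.
Base-emitter loop: V_Th = I_B·R_Th + V_BE + (β+1)I_B·R_E, so I_B = (1.14 − 0.7) / (5.17 + 251×1.5) = 0.00116 mA.
I_C = β·I_B = 250×0.00116 = 0.289 mA, and I_E = (β+1)I_B = 0.29 mA.
V_CE = V_CC − I_C·R_C − I_E·R_E = 15 − 0.289×0.56 − 0.29×1.5 = 14.4 V.
V_CE = 14.4 V > 0.2 V confirms active-region operation.

V_CE ≈ 14 V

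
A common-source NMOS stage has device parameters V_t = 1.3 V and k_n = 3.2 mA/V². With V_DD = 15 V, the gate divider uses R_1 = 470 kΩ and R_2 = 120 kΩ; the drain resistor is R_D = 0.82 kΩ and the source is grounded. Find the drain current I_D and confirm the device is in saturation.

V_G = V_DD·R_2/(R_1+R_2) = 15×120/590 = 3.05 V. With the source grounded, V_GS = V_G = 3.05 V.
Assume saturation: I_D = (k_n/2)(V_GS − V_t)² = (3.2/2)×(3.05 − 1.3)² = 1.6×1.75² = 4.9 mA.
V_DS = V_DD − I_D·R_D = 15 − 4.9×0.82 = 11 V.
Saturation requires V_DS ≥ V_GS − V_t = 1.75 V; 11 ≥ 1.75 ✓.

I_D ≈ 4.9 mA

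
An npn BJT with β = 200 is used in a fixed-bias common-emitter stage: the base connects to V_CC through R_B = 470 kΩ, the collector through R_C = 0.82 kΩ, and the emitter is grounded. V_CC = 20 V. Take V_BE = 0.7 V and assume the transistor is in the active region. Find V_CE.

V_CE ≈ 13 V

Base loop: V_CC = I_B·R_B + V_BE, so I_B = (20 − 0.7)/470 kΩ = 0.0411 mA.
In the active region I_C = β·I_B = 200 × 0.0411 = 8.21 mA.
Collector loop: V_CE = V_CC − I_C·R_C = 20 − 8.21×0.82 = 13.3 V.
Since V_CE = 13.3 V > V_CE(sat) ≈ 0.2 V, the transistor is in the active region as assumed.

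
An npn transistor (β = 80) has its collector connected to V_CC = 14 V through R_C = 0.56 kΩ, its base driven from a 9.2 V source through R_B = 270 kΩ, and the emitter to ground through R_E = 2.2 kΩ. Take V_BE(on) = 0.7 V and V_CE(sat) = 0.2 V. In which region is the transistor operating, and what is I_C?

Assume active. Base-emitter loop: I_B = (V_BB − V_BE)/(R_B + (β+1)R_E) = (9.2 − 0.7)/(270 + 81×2.2) = 0.019 mA.
I_C = β·I_B = 80×0.019 = 1.52 mA.
V_CE = V_CC − I_C·R_C − I_E·R_E = 14 − 1.52×0.56 − 1.54×2.2 = 9.77 V > V_CE(sat), so the active-region assumption holds.

active; I_C ≈ 1.5 mA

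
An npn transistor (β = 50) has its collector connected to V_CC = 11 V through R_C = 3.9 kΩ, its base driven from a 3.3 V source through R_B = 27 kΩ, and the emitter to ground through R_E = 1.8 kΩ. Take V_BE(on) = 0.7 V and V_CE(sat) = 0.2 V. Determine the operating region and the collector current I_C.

Assume active. Base-emitter loop: I_B = (V_BB − V_BE)/(R_B + (β+1)R_E) = (3.3 − 0.7)/(27 + 51×1.8) = 0.0219 mA.
I_C = β·I_B = 50×0.0219 = 1.09 mA.
V_CE = V_CC − I_C·R_C − I_E·R_E = 11 − 1.09×3.9 − 1.12×1.8 = 4.72 V > V_CE(sat), so the active-region assumption holds.

active; I_C ≈ 1.1 mA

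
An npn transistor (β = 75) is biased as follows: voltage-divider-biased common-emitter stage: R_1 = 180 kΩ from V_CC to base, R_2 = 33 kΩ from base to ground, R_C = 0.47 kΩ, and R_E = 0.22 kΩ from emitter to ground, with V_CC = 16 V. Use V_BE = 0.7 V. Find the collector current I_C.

I_C ≈ 3 mA

Thevenize the base divider: V_Th = V_CC·R_2/(R_1+R_2) = 16×33/213 = 2.48 V, R_Th = R_1‖R_2 = 27.9 kΩ.
Base-emitter loop: V_Th = I_B·R_Th + V_BE + (β+1)I_B·R_E, so I_B = (2.48 − 0.7) / (27.9 + 76×0.22) = 0.0399 mA.
I_C = β·I_B = 75×0.0399 = 2.99 mA, and I_E = (β+1)I_B = 3.03 mA.
V_CE = V_CC − I_C·R_C − I_E·R_E = 16 − 2.99×0.47 − 3.03×0.22 = 13.9 V.
V_CE = 13.9 V > 0.2 V confirms active-region operation.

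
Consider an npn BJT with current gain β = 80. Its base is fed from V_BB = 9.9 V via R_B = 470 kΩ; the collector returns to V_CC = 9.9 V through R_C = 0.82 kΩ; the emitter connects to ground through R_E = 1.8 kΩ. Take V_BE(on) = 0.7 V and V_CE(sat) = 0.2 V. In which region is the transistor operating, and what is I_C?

Assume active. Base-emitter loop: I_B = (V_BB − V_BE)/(R_B + (β+1)R_E) = (9.9 − 0.7)/(470 + 81×1.8) = 0.0149 mA.
I_C = β·I_B = 80×0.0149 = 1.2 mA.
V_CE = V_CC − I_C·R_C − I_E·R_E = 9.9 − 1.2×0.82 − 1.21×1.8 = 6.74 V > V_CE(sat), so the active-region assumption holds.

active; I_C ≈ 1.2 mA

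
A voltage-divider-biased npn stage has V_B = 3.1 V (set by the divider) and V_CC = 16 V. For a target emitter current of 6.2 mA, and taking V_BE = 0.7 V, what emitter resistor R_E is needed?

V_E = V_B − V_BE = 3.1 − 0.7 = 2.4 V.
R_E = V_E / I_E = 2.4 / 6.2 = 0.387 kΩ.

R_E ≈ 0.39 kΩ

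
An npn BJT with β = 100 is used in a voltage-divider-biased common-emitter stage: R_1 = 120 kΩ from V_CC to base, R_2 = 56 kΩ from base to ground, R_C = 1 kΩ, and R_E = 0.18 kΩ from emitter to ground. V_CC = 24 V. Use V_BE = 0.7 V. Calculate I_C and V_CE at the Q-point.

I_C ≈ 12 mA, V_CE ≈ 9.5 V

Thevenize the base divider: V_Th = V_CC·R_2/(R_1+R_2) = 24×56/176 = 7.64 V, R_Th = R_1‖R_2 = 38.2 kΩ.
Base-emitter loop: V_Th = I_B·R_Th + V_BE + (β+1)I_B·R_E, so I_B = (7.64 − 0.7) / (38.2 + 101×0.18) = 0.123 mA.
I_C = β·I_B = 100×0.123 = 12.3 mA, and I_E = (β+1)I_B = 12.4 mA.
V_CE = V_CC − I_C·R_C − I_E·R_E = 24 − 12.3×1 − 12.4×0.18 = 9.46 V.
V_CE = 9.46 V > 0.2 V confirms active-region operation.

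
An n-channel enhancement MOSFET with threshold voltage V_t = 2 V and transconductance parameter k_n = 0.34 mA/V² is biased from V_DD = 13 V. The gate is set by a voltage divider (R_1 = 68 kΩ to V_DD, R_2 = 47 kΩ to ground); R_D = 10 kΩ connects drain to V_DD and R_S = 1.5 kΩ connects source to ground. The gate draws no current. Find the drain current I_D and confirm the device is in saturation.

V_G = V_DD·R_2/(R_1+R_2) = 13×47/115 = 5.31 V.
Assume saturation: I_D = (k_n/2)(V_GS − V_t)² with V_GS = V_G − I_D·R_S = 5.31 − 1.5·I_D.
Substituting gives 0.383·I_D² − 2.69·I_D + 1.87 = 0, with roots I_D = 0.78 or 6.25 mA.
The root I_D = 6.25 mA gives V_GS = -4.06 V ≤ V_t, so take I_D = 0.78 mA.
Then V_GS = 4.14 V and V_DS = V_DD − I_D(R_D+R_S) = 13 − 0.78×11.5 = 4.03 V.
Saturation requires V_DS ≥ V_GS − V_t = 2.14 V; 4.03 ≥ 2.14 ✓.

I_D ≈ 0.78 mA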